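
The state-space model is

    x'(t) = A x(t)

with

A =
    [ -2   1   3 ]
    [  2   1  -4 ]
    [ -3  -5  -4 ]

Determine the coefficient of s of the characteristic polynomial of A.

Expand det(sI - A) for the 3×3 matrix.
p(s) = s^3 + 5s^2 - 11s - 47.
(Check: constant term = det(-A) = (-1)^3 det A = -47; coefficient of s^2 = -tr A = 5.)
The coefficient of s is -11.

-11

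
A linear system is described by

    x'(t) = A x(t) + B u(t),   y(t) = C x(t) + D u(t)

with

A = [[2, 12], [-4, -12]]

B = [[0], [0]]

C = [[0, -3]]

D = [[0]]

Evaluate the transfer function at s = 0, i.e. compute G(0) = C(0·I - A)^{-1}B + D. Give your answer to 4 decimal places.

G(0) = C(-A)^{-1}B + D = -C A^{-1} B + D.
det A = 24, so A^{-1} = (1/24)·adj(A) = [[-1/2, -1/2], [1/6, 1/12]]
A^{-1} B = [0, 0]^T
C A^{-1} B = 0
G(0) = D - C A^{-1} B = 0 - (0) = 0

0.0000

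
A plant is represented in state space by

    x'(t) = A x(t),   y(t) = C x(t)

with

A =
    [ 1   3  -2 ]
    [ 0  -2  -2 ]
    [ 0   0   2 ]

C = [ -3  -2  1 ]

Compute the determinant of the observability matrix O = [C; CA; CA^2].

CA = [[-3, -5, 12]]
CA^2 = [[-3, 1, 40]]
Observability matrix O = [C; CA; CA^2] = [[-3, -2, 1], [-3, -5, 12], [-3, 1, 40]]
Expanding along the first row, det(O) = (-3)·((-5)·40 - 12·1) - (-2)·((-3)·40 - 12·(-3)) + 1·((-3)·1 - (-5)·(-3)) = (-3)·(-212) - (-2)·(-84) + 1·(-18) = 450
Since det(O) ≠ 0, rank(O) = 3 and the system is completely observable.

450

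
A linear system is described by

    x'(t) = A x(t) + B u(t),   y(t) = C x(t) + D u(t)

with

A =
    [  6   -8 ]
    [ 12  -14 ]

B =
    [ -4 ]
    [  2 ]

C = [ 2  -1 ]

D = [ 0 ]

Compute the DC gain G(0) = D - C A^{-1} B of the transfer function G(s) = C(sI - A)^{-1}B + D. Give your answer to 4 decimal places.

G(0) = C(-A)^{-1}B + D = -C A^{-1} B + D.
det A = 12, so A^{-1} = (1/12)·adj(A) = [[-7/6, 2/3], [-1, 1/2]]
A^{-1} B = [6, 5]^T
C A^{-1} B = 7
G(0) = D - C A^{-1} B = 0 - (7) = -7

-7.0000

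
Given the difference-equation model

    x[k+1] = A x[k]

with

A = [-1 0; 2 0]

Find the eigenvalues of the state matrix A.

det(zI - A) = z^2 - (tr A)z + det A, with tr A = (-1) + 0 = -1 and det A = (-1)·0 - 0·2 = 0 - 0 = 0.
So p(z) = det(zI - A) = z^2 + z.
Factor z^2 + z: two numbers with sum -1 and product 0 are 0 and -1, so z^2 + z = z(z + 1).
Hence p(z) = z (z + 1), with roots -1, 0.

-1, 0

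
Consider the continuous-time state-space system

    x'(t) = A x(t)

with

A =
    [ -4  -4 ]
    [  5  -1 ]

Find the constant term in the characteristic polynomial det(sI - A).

For a 2×2 matrix, det(sI - A) = s^2 - (tr A)s + det A.
tr A = -5, det A = 24.
So p(s) = s^2 + 5s + 24.
The constant term is 24.

24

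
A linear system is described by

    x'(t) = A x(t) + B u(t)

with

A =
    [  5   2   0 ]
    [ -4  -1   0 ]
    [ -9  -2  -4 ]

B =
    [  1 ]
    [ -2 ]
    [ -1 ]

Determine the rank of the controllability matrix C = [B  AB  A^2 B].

AB = [[1], [-2], [-1]]
A^2B = [[1], [-2], [-1]]
Controllability matrix C = [B  AB  A^2B] = [[1, 1, 1], [-2, -2, -2], [-1, -1, -1]]
Every column of C is a scalar multiple of column 1 = [1, -2, -1] (multipliers 1, 1, 1), so the columns span a one-dimensional space.
C ≠ 0, hence rank(C) = 1.
rank(C) = 1 < n = 3, so the pair (A, B) is not completely controllable.

1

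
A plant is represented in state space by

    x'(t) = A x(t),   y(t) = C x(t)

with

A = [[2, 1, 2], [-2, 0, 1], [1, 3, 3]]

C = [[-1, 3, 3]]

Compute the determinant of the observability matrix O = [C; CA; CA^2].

CA = [[-5, 8, 10]]
CA^2 = [[-16, 25, 28]]
Observability matrix O = [C; CA; CA^2] = [[-1, 3, 3], [-5, 8, 10], [-16, 25, 28]]
Expanding along the first row, det(O) = (-1)·(8·28 - 10·25) - 3·((-5)·28 - 10·(-16)) + 3·((-5)·25 - 8·(-16)) = (-1)·(-26) - 3·20 + 3·3 = -25
Since det(O) ≠ 0, rank(O) = 3 and the system is completely observable.

-25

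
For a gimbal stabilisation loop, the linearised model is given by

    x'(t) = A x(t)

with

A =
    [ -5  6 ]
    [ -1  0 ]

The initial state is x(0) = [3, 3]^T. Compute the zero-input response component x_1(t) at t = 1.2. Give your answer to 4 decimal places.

0.8427

det(sI - A) = s^2 - (tr A)s + det A, with tr A = (-5) + 0 = -5 and det A = (-5)·0 - 6·(-1) = 0 - (-6) = 6.
So p(s) = det(sI - A) = s^2 + 5s + 6.
Factor s^2 + 5s + 6: two numbers with sum -5 and product 6 are -2 and -3, so s^2 + 5s + 6 = (s + 2)(s + 3).
Hence p(s) = (s + 2) (s + 3), with roots -3, -2.
The eigenvalues -3, -2 are distinct and real, so A is diagonalisable and x(t) = e^{At} x(0) = V diag(e^{λ_i t}) V^{-1} x(0), where the columns of V are the eigenvectors.
λ = -3: A - (-3)I = [[-2, 6], [-1, 3]]. Row 1 gives (-2)·v1 + 6·v2 = 0, so take v_1 = [3, 1]^T.
λ = -2: A - (-2)I = [[-3, 6], [-1, 2]]. Row 1 gives (-3)·v1 + 6·v2 = 0, so take v_2 = [-2, -1]^T.
V = [v_1 v_2] = [[3, -2], [1, -1]] has det V = -1, so V^{-1} = adj(V)/det V = [[1, -2], [1, -3]].
Modal coordinates z(0) = V^{-1} x(0): 1·3 + (-2)·3 = -3; 1·3 + (-3)·3 = -6; so z(0) = [-3, -6]^T.
x_1(t) = Σ_i (v_i)_1 · z_i(0) · e^{λ_i t} (row 1 of V times the modal terms).
x_1(1.2) = 3·(-3)·e^{-3·1.2} + (-2)·(-6)·e^{-2·1.2} = (-9)·0.027324 + 12·0.090718 = 0.8427.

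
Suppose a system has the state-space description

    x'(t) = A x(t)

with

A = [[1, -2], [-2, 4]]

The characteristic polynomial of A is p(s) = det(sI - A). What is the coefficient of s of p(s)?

For a 2×2 matrix, det(sI - A) = s^2 - (tr A)s + det A.
tr A = 5, det A = 0.
So p(s) = s^2 - 5s.
The coefficient of s is -5.

-5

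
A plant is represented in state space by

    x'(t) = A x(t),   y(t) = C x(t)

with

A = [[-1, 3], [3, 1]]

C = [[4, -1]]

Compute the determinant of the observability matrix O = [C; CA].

CA = [[-7, 11]]
Observability matrix O = [C; CA] = [[4, -1], [-7, 11]]
det(O) = 4·11 - (-1)·(-7) = 44 - 7 = 37
Since det(O) ≠ 0, rank(O) = 2 and the system is completely observable.

37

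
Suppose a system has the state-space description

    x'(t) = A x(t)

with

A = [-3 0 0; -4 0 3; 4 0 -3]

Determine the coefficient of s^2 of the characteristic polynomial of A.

Expand det(sI - A) for the 3×3 matrix.
p(s) = s^3 + 6s^2 + 9s.
(Check: constant term = det(-A) = (-1)^3 det A = 0; coefficient of s^2 = -tr A = 6.)
The coefficient of s^2 is 6.

6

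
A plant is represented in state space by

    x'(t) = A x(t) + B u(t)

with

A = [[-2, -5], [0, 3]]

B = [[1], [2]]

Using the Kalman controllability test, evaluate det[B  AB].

AB = [[-12], [6]]
Controllability matrix C = [B  AB] = [[1, -12], [2, 6]]
det(C) = 1·6 - (-12)·2 = 6 - (-24) = 30
Since det(C) ≠ 0, rank(C) = 2 and the system is completely controllable.

30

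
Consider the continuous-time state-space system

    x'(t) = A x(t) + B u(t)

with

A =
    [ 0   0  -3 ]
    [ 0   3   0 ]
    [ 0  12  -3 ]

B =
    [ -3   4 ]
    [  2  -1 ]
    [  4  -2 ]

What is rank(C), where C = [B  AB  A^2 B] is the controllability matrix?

2

AB = [[-12, 6], [6, -3], [12, -6]]
A^2B = [[-36, 18], [18, -9], [36, -18]]
Controllability matrix C = [B  AB  A^2B] = [[-3, 4, -12, 6, -36, 18], [2, -1, 6, -3, 18, -9], [4, -2, 12, -6, 36, -18]]
The rows r1, r2, r3 of C are linearly dependent: -2·r2 + r3 = 0 (check each entry), so rank(C) ≤ 2.
The 2×2 minor from rows 1, 2, columns 1, 2 is (-3)·(-1) - 4·2 = 3 - 8 = -5 ≠ 0, so rank(C) = 2.
rank(C) = 2 < n = 3, so the pair (A, B) is not completely controllable.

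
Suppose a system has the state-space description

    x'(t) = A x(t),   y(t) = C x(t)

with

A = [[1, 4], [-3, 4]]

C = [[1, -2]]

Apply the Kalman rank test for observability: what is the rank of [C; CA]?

2

CA = [[7, -4]]
Observability matrix O = [C; CA] = [[1, -2], [7, -4]]
det(O) = 1·(-4) - (-2)·7 = -4 - (-14) = 10 ≠ 0, so rank(O) = 2.
rank(O) = 2 = n, so the pair (A, C) is completely observable.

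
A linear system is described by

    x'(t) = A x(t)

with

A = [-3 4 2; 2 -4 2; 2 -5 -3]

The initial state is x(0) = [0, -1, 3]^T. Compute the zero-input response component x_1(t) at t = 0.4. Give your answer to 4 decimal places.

1.0787

det(sI - A) = s^3 - (tr A)s^2 + (M11 + M22 + M33)s - det A, where Mii is the 2×2 principal minor of A obtained by deleting row i and column i.
tr A = (-3) + (-4) + (-3) = -10; M11 = (-4)·(-3) - 2·(-5) = 12 - (-10) = 22; M22 = (-3)·(-3) - 2·2 = 9 - 4 = 5; M33 = (-3)·(-4) - 4·2 = 12 - 8 = 4; sum of minors = 31.
det A = (-3)·((-4)·(-3) - 2·(-5)) - 4·(2·(-3) - 2·2) + 2·(2·(-5) - (-4)·2) = (-3)·22 - 4·(-10) + 2·(-2) = -30.
So p(s) = det(sI - A) = s^3 + 10s^2 + 31s + 30.
Rational-root test: any integer root divides 30. Testing small divisors, s = -2 works: p(-2) = -8 + 40 + (-62) + 30 = 0, so (s + 2) is a factor.
Dividing, p(s) = (s + 2)(s^2 + 8s + 15).
Factor s^2 + 8s + 15: two numbers with sum -8 and product 15 are -3 and -5, so s^2 + 8s + 15 = (s + 3)(s + 5).
Hence p(s) = (s + 2) (s + 3) (s + 5), with roots -5, -3, -2.
The eigenvalues -5, -3, -2 are distinct and real, so A is diagonalisable and x(t) = e^{At} x(0) = V diag(e^{λ_i t}) V^{-1} x(0), where the columns of V are the eigenvectors.
λ = -5: A - (-5)I = [[2, 4, 2], [2, 1, 2], [2, -5, 2]]. v must be orthogonal to every row; (row 1) × (row 2) = [6, 0, -6], so take v_1 = [1, 0, -1]^T.
λ = -3: A - (-3)I = [[0, 4, 2], [2, -1, 2], [2, -5, 0]]. v must be orthogonal to every row; (row 1) × (row 2) = [10, 4, -8], so take v_2 = [-5, -2, 4]^T.
λ = -2: A - (-2)I = [[-1, 4, 2], [2, -2, 2], [2, -5, -1]]. v must be orthogonal to every row; (row 1) × (row 2) = [12, 6, -6], so take v_3 = [2, 1, -1]^T.
V = [v_1 v_2 v_3] = [[1, -5, 2], [0, -2, 1], [-1, 4, -1]] has det V = -1, so V^{-1} = adj(V)/det V = [[2, -3, 1], [1, -1, 1], [2, -1, 2]].
Modal coordinates z(0) = V^{-1} x(0): 2·0 + (-3)·(-1) + 1·3 = 6; 1·0 + (-1)·(-1) + 1·3 = 4; 2·0 + (-1)·(-1) + 2·3 = 7; so z(0) = [6, 4, 7]^T.
x_1(t) = Σ_i (v_i)_1 · z_i(0) · e^{λ_i t} (row 1 of V times the modal terms).
x_1(0.4) = 1·6·e^{-5·0.4} + (-5)·4·e^{-3·0.4} + 2·7·e^{-2·0.4} = 6·0.135335 + (-20)·0.301194 + 14·0.449329 = 1.0787.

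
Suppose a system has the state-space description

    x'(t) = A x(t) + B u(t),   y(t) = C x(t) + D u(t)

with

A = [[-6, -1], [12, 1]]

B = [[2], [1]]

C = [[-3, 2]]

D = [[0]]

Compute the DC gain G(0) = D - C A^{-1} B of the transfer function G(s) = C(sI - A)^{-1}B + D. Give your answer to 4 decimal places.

G(0) = C(-A)^{-1}B + D = -C A^{-1} B + D.
det A = 6, so A^{-1} = (1/6)·adj(A) = [[1/6, 1/6], [-2, -1]]
A^{-1} B = [1/2, -5]^T
C A^{-1} B = -23/2
G(0) = D - C A^{-1} B = 0 - (-23/2) = 23/2 ≈ 11.5000

11.5000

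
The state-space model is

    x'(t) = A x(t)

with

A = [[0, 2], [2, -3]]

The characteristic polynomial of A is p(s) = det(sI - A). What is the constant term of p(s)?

-4

For a 2×2 matrix, det(sI - A) = s^2 - (tr A)s + det A.
tr A = -3, det A = -4.
So p(s) = s^2 + 3s - 4.
The constant term is -4.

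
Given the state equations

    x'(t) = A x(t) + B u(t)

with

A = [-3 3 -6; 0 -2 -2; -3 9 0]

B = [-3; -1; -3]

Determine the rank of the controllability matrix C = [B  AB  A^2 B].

2

AB = [[24], [8], [0]]
A^2B = [[-48], [-16], [0]]
Controllability matrix C = [B  AB  A^2B] = [[-3, 24, -48], [-1, 8, -16], [-3, 0, 0]]
The rows r1, r2, r3 of C are linearly dependent: -r1 + 3·r2 = 0 (check each entry), so rank(C) ≤ 2.
The 2×2 minor from rows 1, 3, columns 1, 2 is (-3)·0 - 24·(-3) = 0 - (-72) = 72 ≠ 0, so rank(C) = 2.
rank(C) = 2 < n = 3, so the pair (A, B) is not completely controllable.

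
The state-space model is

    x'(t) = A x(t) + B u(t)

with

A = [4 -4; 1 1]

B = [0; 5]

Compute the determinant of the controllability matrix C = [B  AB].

AB = [[-20], [5]]
Controllability matrix C = [B  AB] = [[0, -20], [5, 5]]
det(C) = 0·5 - (-20)·5 = 0 - (-100) = 100
Since det(C) ≠ 0, rank(C) = 2 and the system is completely controllable.

100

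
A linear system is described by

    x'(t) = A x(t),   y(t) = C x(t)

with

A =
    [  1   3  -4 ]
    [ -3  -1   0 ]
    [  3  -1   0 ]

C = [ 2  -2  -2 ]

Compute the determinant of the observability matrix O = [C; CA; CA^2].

-2016

CA = [[2, 10, -8]]
CA^2 = [[-52, 4, -8]]
Observability matrix O = [C; CA; CA^2] = [[2, -2, -2], [2, 10, -8], [-52, 4, -8]]
Expanding along the first row, det(O) = 2·(10·(-8) - (-8)·4) - (-2)·(2·(-8) - (-8)·(-52)) + (-2)·(2·4 - 10·(-52)) = 2·(-48) - (-2)·(-432) + (-2)·528 = -2016
Since det(O) ≠ 0, rank(O) = 3 and the system is completely observable.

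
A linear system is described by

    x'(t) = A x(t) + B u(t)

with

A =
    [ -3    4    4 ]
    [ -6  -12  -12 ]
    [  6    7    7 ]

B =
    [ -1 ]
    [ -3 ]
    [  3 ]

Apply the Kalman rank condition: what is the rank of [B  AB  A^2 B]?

AB = [[3], [6], [-6]]
A^2B = [[-9], [-18], [18]]
Controllability matrix C = [B  AB  A^2B] = [[-1, 3, -9], [-3, 6, -18], [3, -6, 18]]
The rows r1, r2, r3 of C are linearly dependent: r2 + r3 = 0 (check each entry), so rank(C) ≤ 2.
The 2×2 minor from rows 1, 2, columns 1, 2 is (-1)·6 - 3·(-3) = -6 - (-9) = 3 ≠ 0, so rank(C) = 2.
rank(C) = 2 < n = 3, so the pair (A, B) is not completely controllable.

2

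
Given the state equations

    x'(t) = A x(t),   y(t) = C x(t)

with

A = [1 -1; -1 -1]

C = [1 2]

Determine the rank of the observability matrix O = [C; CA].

CA = [[-1, -3]]
Observability matrix O = [C; CA] = [[1, 2], [-1, -3]]
det(O) = 1·(-3) - 2·(-1) = -3 - (-2) = -1 ≠ 0, so rank(O) = 2.
rank(O) = 2 = n, so the pair (A, C) is completely observable.

2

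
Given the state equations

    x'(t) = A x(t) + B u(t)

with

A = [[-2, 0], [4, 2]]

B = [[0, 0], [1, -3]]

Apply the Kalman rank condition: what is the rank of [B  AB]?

AB = [[0, 0], [2, -6]]
Controllability matrix C = [B  AB] = [[0, 0, 0, 0], [1, -3, 2, -6]]
Every column of C is a scalar multiple of column 1 = [0, 1] (multipliers 1, -3, 2, -6), so the columns span a one-dimensional space.
C ≠ 0, hence rank(C) = 1.
rank(C) = 1 < n = 2, so the pair (A, B) is not completely controllable.

1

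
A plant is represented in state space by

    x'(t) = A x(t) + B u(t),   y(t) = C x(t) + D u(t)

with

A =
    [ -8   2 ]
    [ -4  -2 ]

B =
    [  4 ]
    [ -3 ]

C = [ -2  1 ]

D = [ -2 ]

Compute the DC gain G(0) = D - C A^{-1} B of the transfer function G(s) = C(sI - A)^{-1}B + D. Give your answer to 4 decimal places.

-3.8333

G(0) = C(-A)^{-1}B + D = -C A^{-1} B + D.
det A = 24, so A^{-1} = (1/24)·adj(A) = [[-1/12, -1/12], [1/6, -1/3]]
A^{-1} B = [-1/12, 5/3]^T
C A^{-1} B = 11/6
G(0) = D - C A^{-1} B = -2 - (11/6) = -23/6 ≈ -3.8333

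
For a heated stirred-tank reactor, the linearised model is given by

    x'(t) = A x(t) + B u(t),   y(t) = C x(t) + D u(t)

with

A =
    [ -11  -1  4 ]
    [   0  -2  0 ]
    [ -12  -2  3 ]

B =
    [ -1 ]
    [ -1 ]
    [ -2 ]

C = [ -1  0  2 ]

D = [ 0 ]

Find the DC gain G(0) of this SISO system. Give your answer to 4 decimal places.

G(0) = C(-A)^{-1}B + D = -C A^{-1} B + D.
det A = -30, so A^{-1} = (1/-30)·adj(A) = [[1/5, 1/6, -4/15], [0, -1/2, 0], [4/5, 1/3, -11/15]]
A^{-1} B = [1/6, 1/2, 1/3]^T
C A^{-1} B = 1/2
G(0) = D - C A^{-1} B = 0 - (1/2) = -1/2 ≈ -0.5000

-0.5000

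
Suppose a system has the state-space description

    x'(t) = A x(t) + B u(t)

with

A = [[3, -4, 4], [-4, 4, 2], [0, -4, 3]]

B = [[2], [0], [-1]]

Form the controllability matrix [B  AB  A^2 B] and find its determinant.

AB = [[2], [-10], [-3]]
A^2B = [[34], [-54], [31]]
Controllability matrix C = [B  AB  A^2B] = [[2, 2, 34], [0, -10, -54], [-1, -3, 31]]
Expanding along the first row, det(C) = 2·((-10)·31 - (-54)·(-3)) - 2·(0·31 - (-54)·(-1)) + 34·(0·(-3) - (-10)·(-1)) = 2·(-472) - 2·(-54) + 34·(-10) = -1176
Since det(C) ≠ 0, rank(C) = 3 and the system is completely controllable.

-1176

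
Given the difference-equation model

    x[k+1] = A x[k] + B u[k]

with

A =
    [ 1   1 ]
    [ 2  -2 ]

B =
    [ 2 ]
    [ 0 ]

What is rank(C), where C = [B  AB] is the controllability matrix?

AB = [[2], [4]]
Controllability matrix C = [B  AB] = [[2, 2], [0, 4]]
det(C) = 2·4 - 2·0 = 8 - 0 = 8 ≠ 0, so rank(C) = 2.
rank(C) = 2 = n, so the pair (A, B) is completely controllable.

2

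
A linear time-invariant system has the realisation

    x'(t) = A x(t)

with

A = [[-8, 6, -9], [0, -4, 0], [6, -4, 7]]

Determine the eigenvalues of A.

-4, -2, 1

det(sI - A) = s^3 - (tr A)s^2 + (M11 + M22 + M33)s - det A, where Mii is the 2×2 principal minor of A obtained by deleting row i and column i.
tr A = (-8) + (-4) + 7 = -5; M11 = (-4)·7 - 0·(-4) = -28 - 0 = -28; M22 = (-8)·7 - (-9)·6 = -56 - (-54) = -2; M33 = (-8)·(-4) - 6·0 = 32 - 0 = 32; sum of minors = 2.
det A = (-8)·((-4)·7 - 0·(-4)) - 6·(0·7 - 0·6) + (-9)·(0·(-4) - (-4)·6) = (-8)·(-28) - 6·0 + (-9)·24 = 8.
So p(s) = det(sI - A) = s^3 + 5s^2 + 2s - 8.
Rational-root test: any integer root divides -8. Testing small divisors, s = 1 works: p(1) = 1 + 5 + 2 + (-8) = 0, so (s - 1) is a factor.
Dividing, p(s) = (s - 1)(s^2 + 6s + 8).
Factor s^2 + 6s + 8: two numbers with sum -6 and product 8 are -2 and -4, so s^2 + 6s + 8 = (s + 2)(s + 4).
Hence p(s) = (s - 1) (s + 2) (s + 4), with roots -4, -2, 1.
At least one eigenvalue has non-negative real part, so the system is not asymptotically stable.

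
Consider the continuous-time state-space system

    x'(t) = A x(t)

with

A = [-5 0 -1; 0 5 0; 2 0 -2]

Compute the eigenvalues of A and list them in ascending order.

det(sI - A) = s^3 - (tr A)s^2 + (M11 + M22 + M33)s - det A, where Mii is the 2×2 principal minor of A obtained by deleting row i and column i.
tr A = (-5) + 5 + (-2) = -2; M11 = 5·(-2) - 0·0 = -10 - 0 = -10; M22 = (-5)·(-2) - (-1)·2 = 10 - (-2) = 12; M33 = (-5)·5 - 0·0 = -25 - 0 = -25; sum of minors = -23.
det A = (-5)·(5·(-2) - 0·0) - 0·(0·(-2) - 0·2) + (-1)·(0·0 - 5·2) = (-5)·(-10) - 0·0 + (-1)·(-10) = 60.
So p(s) = det(sI - A) = s^3 + 2s^2 - 23s - 60.
Rational-root test: any integer root divides -60. Testing small divisors, s = -3 works: p(-3) = -27 + 18 + 69 + (-60) = 0, so (s + 3) is a factor.
Dividing, p(s) = (s + 3)(s^2 - s - 20).
Factor s^2 - s - 20: two numbers with sum 1 and product -20 are 5 and -4, so s^2 - s - 20 = (s - 5)(s + 4).
Hence p(s) = (s - 5) (s + 3) (s + 4), with roots -4, -3, 5.
At least one eigenvalue has non-negative real part, so the system is not asymptotically stable.

-4, -3, 5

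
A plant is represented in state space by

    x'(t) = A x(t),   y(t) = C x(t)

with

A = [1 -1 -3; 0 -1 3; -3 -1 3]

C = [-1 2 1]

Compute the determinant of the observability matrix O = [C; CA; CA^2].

-668

CA = [[-4, -2, 12]]
CA^2 = [[-40, -6, 42]]
Observability matrix O = [C; CA; CA^2] = [[-1, 2, 1], [-4, -2, 12], [-40, -6, 42]]
Expanding along the first row, det(O) = (-1)·((-2)·42 - 12·(-6)) - 2·((-4)·42 - 12·(-40)) + 1·((-4)·(-6) - (-2)·(-40)) = (-1)·(-12) - 2·312 + 1·(-56) = -668
Since det(O) ≠ 0, rank(O) = 3 and the system is completely observable.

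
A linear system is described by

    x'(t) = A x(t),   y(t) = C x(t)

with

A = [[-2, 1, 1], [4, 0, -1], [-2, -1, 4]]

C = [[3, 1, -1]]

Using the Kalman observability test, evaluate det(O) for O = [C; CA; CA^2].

CA = [[0, 4, -2]]
CA^2 = [[20, 2, -12]]
Observability matrix O = [C; CA; CA^2] = [[3, 1, -1], [0, 4, -2], [20, 2, -12]]
Expanding along the first row, det(O) = 3·(4·(-12) - (-2)·2) - 1·(0·(-12) - (-2)·20) + (-1)·(0·2 - 4·20) = 3·(-44) - 1·40 + (-1)·(-80) = -92
Since det(O) ≠ 0, rank(O) = 3 and the system is completely observable.

-92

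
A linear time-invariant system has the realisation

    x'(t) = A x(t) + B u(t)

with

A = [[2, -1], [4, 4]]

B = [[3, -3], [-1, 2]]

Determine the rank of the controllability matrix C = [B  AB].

AB = [[7, -8], [8, -4]]
Controllability matrix C = [B  AB] = [[3, -3, 7, -8], [-1, 2, 8, -4]]
Take the 2×2 submatrix of C formed by columns 1, 2: [[3, -3], [-1, 2]]. Its determinant is 3·2 - (-3)·(-1) = 6 - 3 = 3 ≠ 0.
So rank(C) ≥ 2; since C has 2 rows, rank(C) = 2.
rank(C) = 2 = n, so the pair (A, B) is completely controllable.

2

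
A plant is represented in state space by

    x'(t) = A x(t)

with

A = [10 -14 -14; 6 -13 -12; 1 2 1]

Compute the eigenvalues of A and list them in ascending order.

det(sI - A) = s^3 - (tr A)s^2 + (M11 + M22 + M33)s - det A, where Mii is the 2×2 principal minor of A obtained by deleting row i and column i.
tr A = 10 + (-13) + 1 = -2; M11 = (-13)·1 - (-12)·2 = -13 - (-24) = 11; M22 = 10·1 - (-14)·1 = 10 - (-14) = 24; M33 = 10·(-13) - (-14)·6 = -130 - (-84) = -46; sum of minors = -11.
det A = 10·((-13)·1 - (-12)·2) - (-14)·(6·1 - (-12)·1) + (-14)·(6·2 - (-13)·1) = 10·11 - (-14)·18 + (-14)·25 = 12.
So p(s) = det(sI - A) = s^3 + 2s^2 - 11s - 12.
Rational-root test: any integer root divides -12. Testing small divisors, s = -1 works: p(-1) = -1 + 2 + 11 + (-12) = 0, so (s + 1) is a factor.
Dividing, p(s) = (s + 1)(s^2 + s - 12).
Factor s^2 + s - 12: two numbers with sum -1 and product -12 are 3 and -4, so s^2 + s - 12 = (s - 3)(s + 4).
Hence p(s) = (s - 3) (s + 1) (s + 4), with roots -4, -1, 3.
At least one eigenvalue has non-negative real part, so the system is not asymptotically stable.

-4, -1, 3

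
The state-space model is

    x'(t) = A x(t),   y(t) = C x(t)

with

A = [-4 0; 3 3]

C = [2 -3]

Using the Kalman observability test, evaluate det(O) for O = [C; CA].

CA = [[-17, -9]]
Observability matrix O = [C; CA] = [[2, -3], [-17, -9]]
det(O) = 2·(-9) - (-3)·(-17) = -18 - 51 = -69
Since det(O) ≠ 0, rank(O) = 2 and the system is completely observable.

-69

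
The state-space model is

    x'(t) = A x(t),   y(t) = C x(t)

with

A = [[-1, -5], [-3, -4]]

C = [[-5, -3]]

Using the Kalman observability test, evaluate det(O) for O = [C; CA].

CA = [[14, 37]]
Observability matrix O = [C; CA] = [[-5, -3], [14, 37]]
det(O) = (-5)·37 - (-3)·14 = -185 - (-42) = -143
Since det(O) ≠ 0, rank(O) = 2 and the system is completely observable.

-143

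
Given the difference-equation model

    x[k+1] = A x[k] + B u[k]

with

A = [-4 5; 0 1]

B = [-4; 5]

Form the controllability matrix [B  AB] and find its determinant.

AB = [[41], [5]]
Controllability matrix C = [B  AB] = [[-4, 41], [5, 5]]
det(C) = (-4)·5 - 41·5 = -20 - 205 = -225
Since det(C) ≠ 0, rank(C) = 2 and the system is completely controllable.

-225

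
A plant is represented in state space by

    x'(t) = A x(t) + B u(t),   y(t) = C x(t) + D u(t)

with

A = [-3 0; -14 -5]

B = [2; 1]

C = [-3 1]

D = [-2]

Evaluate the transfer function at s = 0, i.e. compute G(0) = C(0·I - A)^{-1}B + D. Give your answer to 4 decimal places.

G(0) = C(-A)^{-1}B + D = -C A^{-1} B + D.
det A = 15, so A^{-1} = (1/15)·adj(A) = [[-1/3, 0], [14/15, -1/5]]
A^{-1} B = [-2/3, 5/3]^T
C A^{-1} B = 11/3
G(0) = D - C A^{-1} B = -2 - (11/3) = -17/3 ≈ -5.6667

-5.6667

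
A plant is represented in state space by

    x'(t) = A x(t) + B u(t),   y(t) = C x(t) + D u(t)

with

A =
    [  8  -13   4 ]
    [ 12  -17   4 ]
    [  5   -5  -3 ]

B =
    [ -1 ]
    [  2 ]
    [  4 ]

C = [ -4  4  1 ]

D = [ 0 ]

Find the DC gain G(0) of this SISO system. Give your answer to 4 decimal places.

G(0) = C(-A)^{-1}B + D = -C A^{-1} B + D.
det A = -60, so A^{-1} = (1/-60)·adj(A) = [[-71/60, 59/60, -4/15], [-14/15, 11/15, -4/15], [-5/12, 5/12, -1/3]]
A^{-1} B = [25/12, 4/3, -1/12]^T
C A^{-1} B = -37/12
G(0) = D - C A^{-1} B = 0 - (-37/12) = 37/12 ≈ 3.0833

3.0833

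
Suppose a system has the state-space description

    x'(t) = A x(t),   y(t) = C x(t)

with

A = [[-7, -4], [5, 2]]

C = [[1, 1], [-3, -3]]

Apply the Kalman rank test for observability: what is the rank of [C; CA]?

1

CA = [[-2, -2], [6, 6]]
Observability matrix O = [C; CA] = [[1, 1], [-3, -3], [-2, -2], [6, 6]]
Every row of O is a scalar multiple of row 1 = [1, 1] (multipliers 1, -3, -2, 6), so the rows span a one-dimensional space.
O ≠ 0, hence rank(O) = 1.
rank(O) = 1 < n = 2, so the pair (A, C) is not completely observable.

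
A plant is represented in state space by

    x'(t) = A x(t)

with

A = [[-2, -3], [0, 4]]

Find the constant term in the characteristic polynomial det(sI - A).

For a 2×2 matrix, det(sI - A) = s^2 - (tr A)s + det A.
tr A = 2, det A = -8.
So p(s) = s^2 - 2s - 8.
The constant term is -8.

-8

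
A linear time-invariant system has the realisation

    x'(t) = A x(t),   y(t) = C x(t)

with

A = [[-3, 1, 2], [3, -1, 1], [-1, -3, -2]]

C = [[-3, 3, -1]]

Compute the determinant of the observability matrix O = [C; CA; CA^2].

-1936

CA = [[19, -3, -1]]
CA^2 = [[-65, 25, 37]]
Observability matrix O = [C; CA; CA^2] = [[-3, 3, -1], [19, -3, -1], [-65, 25, 37]]
Expanding along the first row, det(O) = (-3)·((-3)·37 - (-1)·25) - 3·(19·37 - (-1)·(-65)) + (-1)·(19·25 - (-3)·(-65)) = (-3)·(-86) - 3·638 + (-1)·280 = -1936
Since det(O) ≠ 0, rank(O) = 3 and the system is completely observable.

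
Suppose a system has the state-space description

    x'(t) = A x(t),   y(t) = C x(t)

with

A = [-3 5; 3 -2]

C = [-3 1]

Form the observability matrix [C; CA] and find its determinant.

39

CA = [[12, -17]]
Observability matrix O = [C; CA] = [[-3, 1], [12, -17]]
det(O) = (-3)·(-17) - 1·12 = 51 - 12 = 39
Since det(O) ≠ 0, rank(O) = 2 and the system is completely observable.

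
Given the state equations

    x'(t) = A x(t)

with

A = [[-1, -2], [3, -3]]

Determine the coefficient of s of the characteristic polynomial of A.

4

For a 2×2 matrix, det(sI - A) = s^2 - (tr A)s + det A.
tr A = -4, det A = 9.
So p(s) = s^2 + 4s + 9.
The coefficient of s is 4.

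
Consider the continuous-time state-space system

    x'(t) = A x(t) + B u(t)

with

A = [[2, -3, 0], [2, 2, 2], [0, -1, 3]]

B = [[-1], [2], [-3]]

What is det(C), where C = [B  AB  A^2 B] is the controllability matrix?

AB = [[-8], [-4], [-11]]
A^2B = [[-4], [-46], [-29]]
Controllability matrix C = [B  AB  A^2B] = [[-1, -8, -4], [2, -4, -46], [-3, -11, -29]]
Expanding along the first row, det(C) = (-1)·((-4)·(-29) - (-46)·(-11)) - (-8)·(2·(-29) - (-46)·(-3)) + (-4)·(2·(-11) - (-4)·(-3)) = (-1)·(-390) - (-8)·(-196) + (-4)·(-34) = -1042
Since det(C) ≠ 0, rank(C) = 3 and the system is completely controllable.

-1042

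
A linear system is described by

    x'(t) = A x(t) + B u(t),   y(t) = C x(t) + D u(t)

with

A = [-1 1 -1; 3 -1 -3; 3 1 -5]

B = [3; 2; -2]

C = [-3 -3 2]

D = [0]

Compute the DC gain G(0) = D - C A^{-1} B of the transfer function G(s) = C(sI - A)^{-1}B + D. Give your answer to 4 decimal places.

G(0) = C(-A)^{-1}B + D = -C A^{-1} B + D.
det A = -8, so A^{-1} = (1/-8)·adj(A) = [[-1, -1/2, 1/2], [-3/4, -1, 3/4], [-3/4, -1/2, 1/4]]
A^{-1} B = [-5, -23/4, -15/4]^T
C A^{-1} B = 99/4
G(0) = D - C A^{-1} B = 0 - (99/4) = -99/4 ≈ -24.7500

-24.7500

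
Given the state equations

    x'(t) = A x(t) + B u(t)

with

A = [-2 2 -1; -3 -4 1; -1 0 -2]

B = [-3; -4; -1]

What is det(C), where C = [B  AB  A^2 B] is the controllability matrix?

AB = [[-1], [24], [5]]
A^2B = [[45], [-88], [-9]]
Controllability matrix C = [B  AB  A^2B] = [[-3, -1, 45], [-4, 24, -88], [-1, 5, -9]]
Expanding along the first row, det(C) = (-3)·(24·(-9) - (-88)·5) - (-1)·((-4)·(-9) - (-88)·(-1)) + 45·((-4)·5 - 24·(-1)) = (-3)·224 - (-1)·(-52) + 45·4 = -544
Since det(C) ≠ 0, rank(C) = 3 and the system is completely controllable.

-544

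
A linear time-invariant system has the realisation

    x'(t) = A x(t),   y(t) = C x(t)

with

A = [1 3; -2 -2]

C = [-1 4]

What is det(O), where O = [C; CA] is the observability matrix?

CA = [[-9, -11]]
Observability matrix O = [C; CA] = [[-1, 4], [-9, -11]]
det(O) = (-1)·(-11) - 4·(-9) = 11 - (-36) = 47
Since det(O) ≠ 0, rank(O) = 2 and the system is completely observable.

47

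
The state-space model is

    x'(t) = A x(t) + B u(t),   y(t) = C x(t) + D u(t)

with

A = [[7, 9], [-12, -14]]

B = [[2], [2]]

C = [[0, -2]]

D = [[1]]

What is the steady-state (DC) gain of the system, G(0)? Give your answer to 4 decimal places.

G(0) = C(-A)^{-1}B + D = -C A^{-1} B + D.
det A = 10, so A^{-1} = (1/10)·adj(A) = [[-7/5, -9/10], [6/5, 7/10]]
A^{-1} B = [-23/5, 19/5]^T
C A^{-1} B = -38/5
G(0) = D - C A^{-1} B = 1 - (-38/5) = 43/5 ≈ 8.6000

8.6000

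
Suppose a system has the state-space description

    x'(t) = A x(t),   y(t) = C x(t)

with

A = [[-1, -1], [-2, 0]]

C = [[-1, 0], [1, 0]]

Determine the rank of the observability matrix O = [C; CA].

CA = [[1, 1], [-1, -1]]
Observability matrix O = [C; CA] = [[-1, 0], [1, 0], [1, 1], [-1, -1]]
Take the 2×2 submatrix of O formed by rows 1, 3: [[-1, 0], [1, 1]]. Its determinant is (-1)·1 - 0·1 = -1 - 0 = -1 ≠ 0.
So rank(O) ≥ 2; since O has 2 columns, rank(O) = 2.
rank(O) = 2 = n, so the pair (A, C) is completely observable.

2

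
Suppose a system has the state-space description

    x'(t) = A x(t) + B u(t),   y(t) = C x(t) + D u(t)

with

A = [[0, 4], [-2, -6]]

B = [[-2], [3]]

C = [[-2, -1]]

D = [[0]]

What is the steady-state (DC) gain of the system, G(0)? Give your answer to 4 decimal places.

G(0) = C(-A)^{-1}B + D = -C A^{-1} B + D.
det A = 8, so A^{-1} = (1/8)·adj(A) = [[-3/4, -1/2], [1/4, 0]]
A^{-1} B = [0, -1/2]^T
C A^{-1} B = 1/2
G(0) = D - C A^{-1} B = 0 - (1/2) = -1/2 ≈ -0.5000

-0.5000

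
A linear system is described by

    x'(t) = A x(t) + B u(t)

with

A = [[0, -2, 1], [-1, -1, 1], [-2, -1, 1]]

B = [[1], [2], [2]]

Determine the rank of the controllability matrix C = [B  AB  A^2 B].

AB = [[-2], [-1], [-2]]
A^2B = [[0], [1], [3]]
Controllability matrix C = [B  AB  A^2B] = [[1, -2, 0], [2, -1, 1], [2, -2, 3]]
det(C) = 1·((-1)·3 - 1·(-2)) - (-2)·(2·3 - 1·2) + 0·(2·(-2) - (-1)·2) = 1·(-1) - (-2)·4 + 0·(-2) = 7 ≠ 0, so rank(C) = 3.
rank(C) = 3 = n, so the pair (A, B) is completely controllable.

3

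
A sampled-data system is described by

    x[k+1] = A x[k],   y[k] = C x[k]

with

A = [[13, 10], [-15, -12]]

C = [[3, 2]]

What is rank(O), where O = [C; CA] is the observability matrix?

CA = [[9, 6]]
Observability matrix O = [C; CA] = [[3, 2], [9, 6]]
Every row of O is a scalar multiple of row 1 = [3, 2] (multipliers 1, 3), so the rows span a one-dimensional space.
O ≠ 0, hence rank(O) = 1.
rank(O) = 1 < n = 2, so the pair (A, C) is not completely observable.

1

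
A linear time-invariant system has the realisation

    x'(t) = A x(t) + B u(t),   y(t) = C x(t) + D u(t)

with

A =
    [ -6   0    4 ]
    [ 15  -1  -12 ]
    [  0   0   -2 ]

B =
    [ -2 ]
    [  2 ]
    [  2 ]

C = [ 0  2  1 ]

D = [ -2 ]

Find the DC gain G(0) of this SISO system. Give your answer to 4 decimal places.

G(0) = C(-A)^{-1}B + D = -C A^{-1} B + D.
det A = -12, so A^{-1} = (1/-12)·adj(A) = [[-1/6, 0, -1/3], [-5/2, -1, 1], [0, 0, -1/2]]
A^{-1} B = [-1/3, 5, -1]^T
C A^{-1} B = 9
G(0) = D - C A^{-1} B = -2 - (9) = -11

-11.0000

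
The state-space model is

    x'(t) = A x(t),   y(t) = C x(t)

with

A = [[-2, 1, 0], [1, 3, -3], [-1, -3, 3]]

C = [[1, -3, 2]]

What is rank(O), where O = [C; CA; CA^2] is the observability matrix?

3

CA = [[-7, -14, 15]]
CA^2 = [[-15, -94, 87]]
Observability matrix O = [C; CA; CA^2] = [[1, -3, 2], [-7, -14, 15], [-15, -94, 87]]
det(O) = 1·((-14)·87 - 15·(-94)) - (-3)·((-7)·87 - 15·(-15)) + 2·((-7)·(-94) - (-14)·(-15)) = 1·192 - (-3)·(-384) + 2·448 = -64 ≠ 0, so rank(O) = 3.
rank(O) = 3 = n, so the pair (A, C) is completely observable.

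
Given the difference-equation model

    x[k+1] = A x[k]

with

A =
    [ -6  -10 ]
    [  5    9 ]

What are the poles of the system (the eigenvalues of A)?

-1, 4

det(zI - A) = z^2 - (tr A)z + det A, with tr A = (-6) + 9 = 3 and det A = (-6)·9 - (-10)·5 = -54 - (-50) = -4.
So p(z) = det(zI - A) = z^2 - 3z - 4.
Factor z^2 - 3z - 4: two numbers with sum 3 and product -4 are 4 and -1, so z^2 - 3z - 4 = (z - 4)(z + 1).
Hence p(z) = (z - 4) (z + 1), with roots -1, 4.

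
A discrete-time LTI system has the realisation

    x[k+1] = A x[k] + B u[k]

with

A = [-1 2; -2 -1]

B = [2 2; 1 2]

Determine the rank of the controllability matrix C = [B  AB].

2

AB = [[0, 2], [-5, -6]]
Controllability matrix C = [B  AB] = [[2, 2, 0, 2], [1, 2, -5, -6]]
Take the 2×2 submatrix of C formed by columns 1, 2: [[2, 2], [1, 2]]. Its determinant is 2·2 - 2·1 = 4 - 2 = 2 ≠ 0.
So rank(C) ≥ 2; since C has 2 rows, rank(C) = 2.
rank(C) = 2 = n, so the pair (A, B) is completely controllable.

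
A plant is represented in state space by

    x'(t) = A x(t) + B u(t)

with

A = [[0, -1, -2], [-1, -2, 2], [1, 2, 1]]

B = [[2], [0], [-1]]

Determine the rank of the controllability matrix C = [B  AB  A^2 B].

2

AB = [[2], [-4], [1]]
A^2B = [[2], [8], [-5]]
Controllability matrix C = [B  AB  A^2B] = [[2, 2, 2], [0, -4, 8], [-1, 1, -5]]
The rows r1, r2, r3 of C are linearly dependent: r1 + r2 + 2·r3 = 0 (check each entry), so rank(C) ≤ 2.
The 2×2 minor from rows 1, 2, columns 1, 2 is 2·(-4) - 2·0 = -8 - 0 = -8 ≠ 0, so rank(C) = 2.
rank(C) = 2 < n = 3, so the pair (A, B) is not completely controllable.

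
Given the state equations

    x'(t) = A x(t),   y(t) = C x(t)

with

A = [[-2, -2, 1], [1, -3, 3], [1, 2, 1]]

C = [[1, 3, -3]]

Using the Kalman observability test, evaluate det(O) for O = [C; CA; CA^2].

617

CA = [[-2, -17, 7]]
CA^2 = [[-6, 69, -46]]
Observability matrix O = [C; CA; CA^2] = [[1, 3, -3], [-2, -17, 7], [-6, 69, -46]]
Expanding along the first row, det(O) = 1·((-17)·(-46) - 7·69) - 3·((-2)·(-46) - 7·(-6)) + (-3)·((-2)·69 - (-17)·(-6)) = 1·299 - 3·134 + (-3)·(-240) = 617
Since det(O) ≠ 0, rank(O) = 3 and the system is completely observable.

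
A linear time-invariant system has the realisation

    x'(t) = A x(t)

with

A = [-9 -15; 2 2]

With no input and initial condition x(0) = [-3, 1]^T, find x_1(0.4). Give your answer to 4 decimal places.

-0.6057

det(sI - A) = s^2 - (tr A)s + det A, with tr A = (-9) + 2 = -7 and det A = (-9)·2 - (-15)·2 = -18 - (-30) = 12.
So p(s) = det(sI - A) = s^2 + 7s + 12.
Factor s^2 + 7s + 12: two numbers with sum -7 and product 12 are -3 and -4, so s^2 + 7s + 12 = (s + 3)(s + 4).
Hence p(s) = (s + 3) (s + 4), with roots -4, -3.
The eigenvalues -4, -3 are distinct and real, so A is diagonalisable and x(t) = e^{At} x(0) = V diag(e^{λ_i t}) V^{-1} x(0), where the columns of V are the eigenvectors.
λ = -4: A - (-4)I = [[-5, -15], [2, 6]]. Row 1 gives (-5)·v1 + (-15)·v2 = 0, so take v_1 = [3, -1]^T.
λ = -3: A - (-3)I = [[-6, -15], [2, 5]]. Row 1 gives (-6)·v1 + (-15)·v2 = 0, so take v_2 = [-5, 2]^T.
V = [v_1 v_2] = [[3, -5], [-1, 2]] has det V = 1, so V^{-1} = adj(V)/det V = [[2, 5], [1, 3]].
Modal coordinates z(0) = V^{-1} x(0): 2·(-3) + 5·1 = -1; 1·(-3) + 3·1 = 0; so z(0) = [-1, 0]^T.
x_1(t) = Σ_i (v_i)_1 · z_i(0) · e^{λ_i t} (row 1 of V times the modal terms).
x_1(0.4) = 3·(-1)·e^{-4·0.4} + (-5)·0·e^{-3·0.4} = (-3)·0.201897 + 0·0.301194 = -0.6057.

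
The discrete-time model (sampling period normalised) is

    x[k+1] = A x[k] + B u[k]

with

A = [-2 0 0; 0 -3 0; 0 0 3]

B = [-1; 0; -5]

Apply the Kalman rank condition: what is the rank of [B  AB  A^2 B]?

2

AB = [[2], [0], [-15]]
A^2B = [[-4], [0], [-45]]
Controllability matrix C = [B  AB  A^2B] = [[-1, 2, -4], [0, 0, 0], [-5, -15, -45]]
Row 2 of C is identically zero, so rank(C) ≤ 2.
The 2×2 minor from rows 1, 3, columns 1, 2 is (-1)·(-15) - 2·(-5) = 15 - (-10) = 25 ≠ 0, so rank(C) = 2.
rank(C) = 2 < n = 3, so the pair (A, B) is not completely controllable.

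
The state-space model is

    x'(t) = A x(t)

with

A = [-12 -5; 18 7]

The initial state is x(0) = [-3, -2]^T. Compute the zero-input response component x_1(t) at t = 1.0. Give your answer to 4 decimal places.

det(sI - A) = s^2 - (tr A)s + det A, with tr A = (-12) + 7 = -5 and det A = (-12)·7 - (-5)·18 = -84 - (-90) = 6.
So p(s) = det(sI - A) = s^2 + 5s + 6.
Factor s^2 + 5s + 6: two numbers with sum -5 and product 6 are -2 and -3, so s^2 + 5s + 6 = (s + 2)(s + 3).
Hence p(s) = (s + 2) (s + 3), with roots -3, -2.
The eigenvalues -3, -2 are distinct and real, so A is diagonalisable and x(t) = e^{At} x(0) = V diag(e^{λ_i t}) V^{-1} x(0), where the columns of V are the eigenvectors.
λ = -3: A - (-3)I = [[-9, -5], [18, 10]]. Row 1 gives (-9)·v1 + (-5)·v2 = 0, so take v_1 = [5, -9]^T.
λ = -2: A - (-2)I = [[-10, -5], [18, 9]]. Row 1 gives (-10)·v1 + (-5)·v2 = 0, so take v_2 = [-1, 2]^T.
V = [v_1 v_2] = [[5, -1], [-9, 2]] has det V = 1, so V^{-1} = adj(V)/det V = [[2, 1], [9, 5]].
Modal coordinates z(0) = V^{-1} x(0): 2·(-3) + 1·(-2) = -8; 9·(-3) + 5·(-2) = -37; so z(0) = [-8, -37]^T.
x_1(t) = Σ_i (v_i)_1 · z_i(0) · e^{λ_i t} (row 1 of V times the modal terms).
x_1(1.0) = 5·(-8)·e^{-3·1.0} + (-1)·(-37)·e^{-2·1.0} = (-40)·0.049787 + 37·0.135335 = 3.0159.

3.0159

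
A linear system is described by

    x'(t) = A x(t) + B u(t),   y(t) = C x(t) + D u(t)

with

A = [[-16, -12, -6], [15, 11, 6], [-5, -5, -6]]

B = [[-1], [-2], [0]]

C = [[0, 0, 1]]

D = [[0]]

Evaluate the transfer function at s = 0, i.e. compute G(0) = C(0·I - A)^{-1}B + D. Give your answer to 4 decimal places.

2.5000

G(0) = C(-A)^{-1}B + D = -C A^{-1} B + D.
det A = -24, so A^{-1} = (1/-24)·adj(A) = [[3/2, 7/4, 1/4], [-5/2, -11/4, -1/4], [5/6, 5/6, -1/6]]
A^{-1} B = [-5, 8, -5/2]^T
C A^{-1} B = -5/2
G(0) = D - C A^{-1} B = 0 - (-5/2) = 5/2 ≈ 2.5000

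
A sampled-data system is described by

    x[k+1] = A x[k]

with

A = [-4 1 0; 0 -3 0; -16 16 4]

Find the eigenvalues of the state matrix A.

-4, -3, 4

det(zI - A) = z^3 - (tr A)z^2 + (M11 + M22 + M33)z - det A, where Mii is the 2×2 principal minor of A obtained by deleting row i and column i.
tr A = (-4) + (-3) + 4 = -3; M11 = (-3)·4 - 0·16 = -12 - 0 = -12; M22 = (-4)·4 - 0·(-16) = -16 - 0 = -16; M33 = (-4)·(-3) - 1·0 = 12 - 0 = 12; sum of minors = -16.
det A = (-4)·((-3)·4 - 0·16) - 1·(0·4 - 0·(-16)) + 0·(0·16 - (-3)·(-16)) = (-4)·(-12) - 1·0 + 0·(-48) = 48.
So p(z) = det(zI - A) = z^3 + 3z^2 - 16z - 48.
Rational-root test: any integer root divides -48. Testing small divisors, z = -3 works: p(-3) = -27 + 27 + 48 + (-48) = 0, so (z + 3) is a factor.
Dividing, p(z) = (z + 3)(z^2 - 16).
Factor z^2 - 16: two numbers with sum 0 and product -16 are 4 and -4, so z^2 - 16 = (z - 4)(z + 4).
Hence p(z) = (z - 4) (z + 3) (z + 4), with roots -4, -3, 4.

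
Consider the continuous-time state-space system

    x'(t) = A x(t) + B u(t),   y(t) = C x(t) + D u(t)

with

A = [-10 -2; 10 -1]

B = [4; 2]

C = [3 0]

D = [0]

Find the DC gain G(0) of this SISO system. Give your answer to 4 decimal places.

G(0) = C(-A)^{-1}B + D = -C A^{-1} B + D.
det A = 30, so A^{-1} = (1/30)·adj(A) = [[-1/30, 1/15], [-1/3, -1/3]]
A^{-1} B = [0, -2]^T
C A^{-1} B = 0
G(0) = D - C A^{-1} B = 0 - (0) = 0

0.0000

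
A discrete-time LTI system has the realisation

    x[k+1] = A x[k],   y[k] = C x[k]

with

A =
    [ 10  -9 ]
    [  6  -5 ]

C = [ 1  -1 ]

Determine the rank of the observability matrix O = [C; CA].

1

CA = [[4, -4]]
Observability matrix O = [C; CA] = [[1, -1], [4, -4]]
Every row of O is a scalar multiple of row 1 = [1, -1] (multipliers 1, 4), so the rows span a one-dimensional space.
O ≠ 0, hence rank(O) = 1.
rank(O) = 1 < n = 2, so the pair (A, C) is not completely observable.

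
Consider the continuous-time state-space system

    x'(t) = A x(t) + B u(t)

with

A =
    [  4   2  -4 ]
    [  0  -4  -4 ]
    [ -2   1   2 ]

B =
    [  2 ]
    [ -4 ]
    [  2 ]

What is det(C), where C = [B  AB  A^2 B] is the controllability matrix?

AB = [[-8], [8], [-4]]
A^2B = [[0], [-16], [16]]
Controllability matrix C = [B  AB  A^2B] = [[2, -8, 0], [-4, 8, -16], [2, -4, 16]]
Expanding along the first row, det(C) = 2·(8·16 - (-16)·(-4)) - (-8)·((-4)·16 - (-16)·2) + 0·((-4)·(-4) - 8·2) = 2·64 - (-8)·(-32) + 0·0 = -128
Since det(C) ≠ 0, rank(C) = 3 and the system is completely controllable.

-128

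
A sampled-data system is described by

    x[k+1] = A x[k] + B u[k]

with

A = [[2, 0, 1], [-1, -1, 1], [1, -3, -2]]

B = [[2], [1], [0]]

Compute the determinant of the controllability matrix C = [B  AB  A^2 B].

-161

AB = [[4], [-3], [-1]]
A^2B = [[7], [-2], [15]]
Controllability matrix C = [B  AB  A^2B] = [[2, 4, 7], [1, -3, -2], [0, -1, 15]]
Expanding along the first row, det(C) = 2·((-3)·15 - (-2)·(-1)) - 4·(1·15 - (-2)·0) + 7·(1·(-1) - (-3)·0) = 2·(-47) - 4·15 + 7·(-1) = -161
Since det(C) ≠ 0, rank(C) = 3 and the system is completely controllable.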